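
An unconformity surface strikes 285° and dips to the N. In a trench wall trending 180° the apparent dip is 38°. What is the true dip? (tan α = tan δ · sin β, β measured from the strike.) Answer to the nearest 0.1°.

39.0°

β = acute angle between strike 285° and section 180° = 75°.
tan δ = tan α / sin β = tan 38° / sin 75° = 0.7813 / 0.9659 = 0.8088
δ = arctan(0.8088) = 38.97°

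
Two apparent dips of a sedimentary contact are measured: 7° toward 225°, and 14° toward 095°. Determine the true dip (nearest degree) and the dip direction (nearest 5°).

The two traces are lines in the plane: v₁ = (sin 225°·cos 7°, cos 225°·cos 7°, −sin 7°), v₂ = (sin 95°·cos 14°, cos 95°·cos 14°, −sin 14°).
The plane normal is n = v₁ × v₂ ∝ (0.159, -0.288, 0.738).
tan δ = √(n_x²+n_y²)/n_z = 0.329/0.738, so δ = 24.0°.
The horizontal component of n points toward azimuth atan2(n_x, n_y) = 151°, the dip direction.

true dip 24°, dip direction 150°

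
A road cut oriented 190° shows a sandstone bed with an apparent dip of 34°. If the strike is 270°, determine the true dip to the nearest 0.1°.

The section is 80° from the strike.
tan(true dip) = tan 34° / sin 80° = 0.6849
true dip = arctan 0.6849 = 34.41°

34.4°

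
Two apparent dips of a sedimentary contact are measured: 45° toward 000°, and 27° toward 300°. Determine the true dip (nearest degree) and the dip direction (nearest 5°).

The two traces are lines in the plane: v₁ = (sin 0°·cos 45°, cos 0°·cos 45°, −sin 45°), v₂ = (sin 300°·cos 27°, cos 300°·cos 27°, −sin 27°).
The plane normal is n = v₁ × v₂ ∝ (-0.006, 0.546, 0.546).
tan δ = √(n_x²+n_y²)/n_z = 0.546/0.546, so δ = 45.0°.
The horizontal component of n points toward azimuth atan2(n_x, n_y) = 359°, the dip direction.

true dip 45°, dip direction 000°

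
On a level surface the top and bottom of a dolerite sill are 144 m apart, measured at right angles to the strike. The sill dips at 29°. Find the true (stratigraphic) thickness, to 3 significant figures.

True thickness t = w · sin(dip) = 144 × sin 29°
t = 144 × 0.4848 = 69.813 m

69.8 m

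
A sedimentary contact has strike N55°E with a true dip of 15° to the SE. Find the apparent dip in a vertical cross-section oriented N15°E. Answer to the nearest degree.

10°

The strike is N55°E and the section trends N15°E; the acute angle between them is β = 40°.
tan α = tan 15° × sin 40° = 0.2679 × 0.6428 = 0.1722
α = arctan(0.1722) = 9.77°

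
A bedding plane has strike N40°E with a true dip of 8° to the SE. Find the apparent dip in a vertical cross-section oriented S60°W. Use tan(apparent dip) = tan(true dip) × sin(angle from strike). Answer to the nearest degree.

The section lies 20° from the strike.
tan α = tan 8° × sin 20° = 0.1405 × 0.3420 = 0.0481
apparent dip = arctan 0.0481 = 2.75°

3°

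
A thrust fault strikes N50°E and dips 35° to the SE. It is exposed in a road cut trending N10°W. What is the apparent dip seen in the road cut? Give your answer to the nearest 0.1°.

31.2°

The section lies 60° from the strike.
tan(apparent dip) = tan 35° · sin 60° = 0.6064
α = arctan(0.6064) = 31.23°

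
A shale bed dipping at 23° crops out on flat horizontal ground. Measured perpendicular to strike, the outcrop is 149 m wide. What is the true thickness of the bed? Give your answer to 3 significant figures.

58.2 m

True thickness t = w · sin(dip) = 149 × sin 23°
t = 149 × 0.3907 = 58.219 m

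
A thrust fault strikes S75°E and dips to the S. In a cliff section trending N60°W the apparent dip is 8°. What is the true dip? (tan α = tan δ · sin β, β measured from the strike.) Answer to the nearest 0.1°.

β = acute angle between strike S75°E and section N60°W = 15°.
tan δ = tan α / sin β = tan 8° / sin 15° = 0.1405 / 0.2588 = 0.5430
true dip = arctan 0.5430 = 28.50°

28.5°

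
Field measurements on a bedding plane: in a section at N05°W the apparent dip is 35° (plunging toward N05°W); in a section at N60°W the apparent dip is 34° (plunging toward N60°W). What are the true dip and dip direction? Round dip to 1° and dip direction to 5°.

true dip 38°, dip direction 330°

Each apparent-dip line lies in the plane. As unit vectors (x east, y north, z up), v₁ plunges 35°→N05°W and v₂ plunges 34°→N60°W.
n = v₁ × v₂ = (-0.219, 0.372, 0.556) (taken with n_z > 0).
tan δ = √(n_x²+n_y²)/n_z = 0.431/0.556, so δ = 37.8°.
The horizontal component of n points toward azimuth atan2(n_x, n_y) = 330°, the dip direction.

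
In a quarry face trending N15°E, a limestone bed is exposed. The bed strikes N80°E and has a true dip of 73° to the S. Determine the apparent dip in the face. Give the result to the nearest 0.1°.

Angle between strike (N80°E) and section (N15°E): β = 65°.
tan(apparent dip) = tan 73° · sin 65° = 2.9644
α = arctan(2.9644) = 71.36°

71.4°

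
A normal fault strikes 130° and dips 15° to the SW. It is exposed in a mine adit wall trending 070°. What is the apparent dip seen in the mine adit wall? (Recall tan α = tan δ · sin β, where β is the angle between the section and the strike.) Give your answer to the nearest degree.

The strike is 130° and the section trends 070°; the acute angle between them is β = 60°.
tan(apparent dip) = tan 15° · sin 60° = 0.2321
apparent dip = arctan 0.2321 = 13.06°

13°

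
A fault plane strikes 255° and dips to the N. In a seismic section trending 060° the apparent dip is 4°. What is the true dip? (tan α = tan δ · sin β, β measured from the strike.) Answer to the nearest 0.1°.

β = acute angle between strike 255° and section 060° = 15°.
tan δ = tan α / sin β = tan 4° / sin 15° = 0.0699 / 0.2588 = 0.2702
true dip = arctan 0.2702 = 15.12°

15.1°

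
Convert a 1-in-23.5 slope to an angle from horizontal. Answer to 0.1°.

2.4°

tan θ = 1/23.5 = 0.0426
θ = arctan(0.0426) = 2.44°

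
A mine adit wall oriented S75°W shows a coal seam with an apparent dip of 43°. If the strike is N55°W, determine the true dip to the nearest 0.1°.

50.6°

The section is 50° from the strike.
tan(true dip) = tan 43° / sin 50° = 1.2173
δ = arctan(1.2173) = 50.60°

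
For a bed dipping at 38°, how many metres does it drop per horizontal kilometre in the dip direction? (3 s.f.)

781 m

drop per km = 1000 × tan 38° = 1000 × 0.7813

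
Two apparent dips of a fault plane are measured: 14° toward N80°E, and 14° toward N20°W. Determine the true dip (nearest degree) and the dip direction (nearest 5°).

Each apparent-dip line lies in the plane. As unit vectors (x east, y north, z up), v₁ plunges 14°→N80°E and v₂ plunges 14°→N20°W.
Cross product v₁ × v₂ gives the pole to the plane: n ∝ (0.180, 0.311, 0.927).
Dip δ = arctan(|n_h|/n_z) = arctan(0.360/0.927) = 21.2°.
The horizontal component of n points toward azimuth atan2(n_x, n_y) = 30°, the dip direction.

true dip 21°, dip direction 030°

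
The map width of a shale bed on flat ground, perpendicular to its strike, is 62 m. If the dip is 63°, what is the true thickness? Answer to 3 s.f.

55.2 m

True thickness t = w · sin(dip) = 62 × sin 63°
t = 62 × 0.8910 = 55.242 m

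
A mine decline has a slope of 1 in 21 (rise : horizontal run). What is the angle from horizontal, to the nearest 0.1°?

2.7°

tan θ = 1/21 = 0.0476
θ = arctan(0.0476) = 2.73°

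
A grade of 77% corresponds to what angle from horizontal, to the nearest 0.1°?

37.6°

tan θ = 77/100 = 0.7700
θ = arctan(0.7700) = 37.60°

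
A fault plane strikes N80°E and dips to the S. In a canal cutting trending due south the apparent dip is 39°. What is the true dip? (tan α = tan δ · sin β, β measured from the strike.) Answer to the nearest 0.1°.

39.4°

The section is 80° from the strike.
tan(true dip) = tan 39° / sin 80° = 0.8223
true dip = arctan 0.8223 = 39.43°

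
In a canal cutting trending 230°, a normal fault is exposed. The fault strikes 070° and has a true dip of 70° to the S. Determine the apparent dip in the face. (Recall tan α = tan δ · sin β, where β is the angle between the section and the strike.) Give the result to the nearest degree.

The strike is 070° and the section trends 230°; the acute angle between them is β = 20°.
tan α = tan 70° × sin 20° = 2.7475 × 0.3420 = 0.9397
apparent dip = arctan 0.9397 = 43.22°

43°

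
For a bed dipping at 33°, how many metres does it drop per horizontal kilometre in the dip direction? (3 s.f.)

649 m

drop per km = 1000 × tan 33° = 1000 × 0.6494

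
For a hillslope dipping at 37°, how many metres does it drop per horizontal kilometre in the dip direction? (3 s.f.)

754 m

drop per km = 1000 × tan 37° = 1000 × 0.7536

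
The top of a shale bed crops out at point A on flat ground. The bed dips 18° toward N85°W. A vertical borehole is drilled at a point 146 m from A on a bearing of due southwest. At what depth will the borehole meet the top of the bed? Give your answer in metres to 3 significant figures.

The hole lies 50° from the dip direction, so the down-dip offset is 146 × cos 50° = 93.85 m.
Depth = down-dip offset × tan(dip) = 93.85 × tan 18° = 93.85 × 0.3249
Depth = 30.49 m

30.5 m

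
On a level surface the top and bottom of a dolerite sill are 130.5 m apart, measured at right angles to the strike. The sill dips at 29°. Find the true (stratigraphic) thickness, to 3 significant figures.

63.3 m

True thickness t = w · sin(dip) = 130.5 × sin 29°
t = 130.5 × 0.4848 = 63.268 m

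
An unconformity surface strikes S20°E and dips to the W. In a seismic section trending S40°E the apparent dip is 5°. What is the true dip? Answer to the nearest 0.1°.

The section is 20° from the strike.
tan δ = tan α / sin β = tan 5° / sin 20° = 0.0875 / 0.3420 = 0.2558
true dip = arctan 0.2558 = 14.35°

14.3°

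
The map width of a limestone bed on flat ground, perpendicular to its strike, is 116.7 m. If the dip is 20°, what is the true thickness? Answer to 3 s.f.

39.9 m

True thickness t = w · sin(dip) = 116.7 × sin 20°
t = 116.7 × 0.3420 = 39.914 m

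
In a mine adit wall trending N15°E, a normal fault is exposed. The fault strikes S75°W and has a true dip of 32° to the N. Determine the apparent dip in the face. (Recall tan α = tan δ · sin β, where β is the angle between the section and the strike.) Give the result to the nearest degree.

Angle between strike (S75°W) and section (N15°E): β = 60°.
tan α = tan 32° × sin 60° = 0.6249 × 0.8660 = 0.5412
apparent dip = arctan 0.5412 = 28.42°

28°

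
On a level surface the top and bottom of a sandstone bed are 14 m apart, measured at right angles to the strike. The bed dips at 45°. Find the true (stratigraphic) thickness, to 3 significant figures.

True thickness t = w · sin(dip) = 14 × sin 45°
t = 14 × 0.7071 = 9.899 m

9.90 m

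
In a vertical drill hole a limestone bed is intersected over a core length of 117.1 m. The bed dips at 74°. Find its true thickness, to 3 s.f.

True thickness t = h · cos(dip) = 117.1 × cos 74°
t = 117.1 × 0.2756 = 32.277 m

32.3 m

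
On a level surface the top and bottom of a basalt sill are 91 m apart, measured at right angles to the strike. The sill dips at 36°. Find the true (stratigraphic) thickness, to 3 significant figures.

53.5 m

True thickness t = w · sin(dip) = 91 × sin 36°
t = 91 × 0.5878 = 53.488 m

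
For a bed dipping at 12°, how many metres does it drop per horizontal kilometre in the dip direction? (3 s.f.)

drop per km = 1000 × tan 12° = 1000 × 0.2126

213 m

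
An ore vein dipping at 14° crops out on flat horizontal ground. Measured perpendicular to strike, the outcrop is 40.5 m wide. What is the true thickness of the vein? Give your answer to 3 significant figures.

9.80 m

True thickness t = w · sin(dip) = 40.5 × sin 14°
t = 40.5 × 0.2419 = 9.798 m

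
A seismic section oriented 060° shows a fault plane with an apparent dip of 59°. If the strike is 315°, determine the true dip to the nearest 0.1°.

59.9°

β = acute angle between strike 315° and section 060° = 75°.
tan δ = tan α / sin β = tan 59° / sin 75° = 1.6643 / 0.9659 = 1.7230
true dip = arctan 1.7230 = 59.87°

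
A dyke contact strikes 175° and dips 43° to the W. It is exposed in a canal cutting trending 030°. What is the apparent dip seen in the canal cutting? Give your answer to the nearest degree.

28°

The section lies 35° from the strike.
tan(apparent dip) = tan 43° · sin 35° = 0.5349
apparent dip = arctan 0.5349 = 28.14°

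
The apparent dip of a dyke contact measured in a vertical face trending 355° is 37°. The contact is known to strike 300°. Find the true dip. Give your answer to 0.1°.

β = acute angle between strike 300° and section 355° = 55°.
tan(true dip) = tan 37° / sin 55° = 0.9199
δ = arctan(0.9199) = 42.61°

42.6°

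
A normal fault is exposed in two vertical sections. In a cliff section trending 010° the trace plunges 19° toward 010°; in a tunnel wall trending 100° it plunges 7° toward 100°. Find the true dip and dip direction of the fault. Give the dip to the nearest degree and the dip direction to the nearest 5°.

Each apparent-dip line lies in the plane. As unit vectors (x east, y north, z up), v₁ plunges 19°→010° and v₂ plunges 7°→100°.
Cross product v₁ × v₂ gives the pole to the plane: n ∝ (0.170, 0.298, 0.938).
tan δ = √(n_x²+n_y²)/n_z = 0.343/0.938, so δ = 20.1°.
Dip direction = atan2(0.170, 0.298) = 30° (azimuth of n's horizontal projection).

true dip 20°, dip direction 030°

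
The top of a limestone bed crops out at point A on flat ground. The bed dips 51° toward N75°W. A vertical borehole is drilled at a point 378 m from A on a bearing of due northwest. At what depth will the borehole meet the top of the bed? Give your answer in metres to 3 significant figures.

The hole lies 30° from the dip direction, so the down-dip offset is 378 × cos 30° = 327.36 m.
Depth = down-dip offset × tan(dip) = 327.36 × tan 51° = 327.36 × 1.2349
Depth = 404.25 m

404 m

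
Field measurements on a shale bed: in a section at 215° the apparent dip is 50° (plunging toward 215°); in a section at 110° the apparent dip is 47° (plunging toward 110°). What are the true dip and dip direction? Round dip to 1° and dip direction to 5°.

Each apparent-dip line lies in the plane. As unit vectors (x east, y north, z up), v₁ plunges 50°→215° and v₂ plunges 47°→110°.
The plane normal is n = v₁ × v₂ ∝ (0.206, -0.761, 0.423).
True dip = arccos(n_z / |n|) = arccos(0.4733) = 61.8°.
Dip direction = azimuth of (n_x, n_y) = atan2(0.206, -0.761) = 165°.

true dip 62°, dip direction 165°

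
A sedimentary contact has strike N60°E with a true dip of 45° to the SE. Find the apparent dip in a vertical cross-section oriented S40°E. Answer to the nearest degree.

Angle between strike (N60°E) and section (S40°E): β = 80°.
tan α = tan 45° × sin 80° = 1.0000 × 0.9848 = 0.9848
apparent dip = arctan 0.9848 = 44.56°

45°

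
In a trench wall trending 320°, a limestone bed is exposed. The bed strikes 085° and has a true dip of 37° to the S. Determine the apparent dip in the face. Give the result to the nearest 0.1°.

The section lies 55° from the strike.
tan(apparent dip) = tan 37° · sin 55° = 0.6173
apparent dip = arctan 0.6173 = 31.69°

31.7°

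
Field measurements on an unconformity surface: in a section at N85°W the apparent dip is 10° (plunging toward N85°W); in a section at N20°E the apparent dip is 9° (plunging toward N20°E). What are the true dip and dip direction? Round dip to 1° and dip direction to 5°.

The two traces are lines in the plane: v₁ = (sin 275°·cos 10°, cos 275°·cos 10°, −sin 10°), v₂ = (sin 20°·cos 9°, cos 20°·cos 9°, −sin 9°).
n = v₁ × v₂ = (-0.148, 0.212, 0.940) (taken with n_z > 0).
Dip δ = arctan(|n_h|/n_z) = arctan(0.259/0.940) = 15.4°.
Dip direction = azimuth of (n_x, n_y) = atan2(-0.148, 0.212) = 325°.

true dip 15°, dip direction 325°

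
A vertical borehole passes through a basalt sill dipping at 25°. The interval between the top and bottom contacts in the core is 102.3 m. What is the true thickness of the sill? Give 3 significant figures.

True thickness t = h · cos(dip) = 102.3 × cos 25°
t = 102.3 × 0.9063 = 92.715 m

92.7 m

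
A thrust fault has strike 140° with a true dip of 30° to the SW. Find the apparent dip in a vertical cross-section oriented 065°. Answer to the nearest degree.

The section lies 75° from the strike.
tan α = tan 30° × sin 75° = 0.5774 × 0.9659 = 0.5577
apparent dip = arctan 0.5577 = 29.15°

29°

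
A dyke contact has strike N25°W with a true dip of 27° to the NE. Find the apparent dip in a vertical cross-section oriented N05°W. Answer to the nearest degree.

The section lies 20° from the strike.
tan(apparent dip) = tan 27° · sin 20° = 0.1743
α = arctan(0.1743) = 9.89°

10°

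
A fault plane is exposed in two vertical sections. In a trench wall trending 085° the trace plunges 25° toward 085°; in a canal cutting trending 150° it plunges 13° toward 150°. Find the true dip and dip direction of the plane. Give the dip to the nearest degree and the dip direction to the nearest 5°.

true dip 25°, dip direction 090°

Each apparent-dip line lies in the plane. As unit vectors (x east, y north, z up), v₁ plunges 25°→085° and v₂ plunges 13°→150°.
The plane normal is n = v₁ × v₂ ∝ (0.374, 0.003, 0.800).
True dip = arccos(n_z / |n|) = arccos(0.9058) = 25.1°.
Dip direction = atan2(0.374, 0.003) = 90° (azimuth of n's horizontal projection).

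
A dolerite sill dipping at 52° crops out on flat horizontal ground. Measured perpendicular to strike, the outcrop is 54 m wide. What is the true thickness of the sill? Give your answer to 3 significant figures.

True thickness t = w · sin(dip) = 54 × sin 52°
t = 54 × 0.7880 = 42.553 m

42.6 m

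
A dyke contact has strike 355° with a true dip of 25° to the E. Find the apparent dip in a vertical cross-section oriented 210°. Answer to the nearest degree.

Angle between strike (355°) and section (210°): β = 35°.
tan α = tan 25° × sin 35° = 0.4663 × 0.5736 = 0.2675
α = arctan(0.2675) = 14.97°

15°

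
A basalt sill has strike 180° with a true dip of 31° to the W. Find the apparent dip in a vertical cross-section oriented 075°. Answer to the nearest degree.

30°

The strike is 180° and the section trends 075°; the acute angle between them is β = 75°.
tan(apparent dip) = tan 31° · sin 75° = 0.5804
α = arctan(0.5804) = 30.13°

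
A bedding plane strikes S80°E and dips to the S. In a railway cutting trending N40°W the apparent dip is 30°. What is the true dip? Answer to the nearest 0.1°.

The section is 40° from the strike.
tan δ = tan α / sin β = tan 30° / sin 40° = 0.5774 / 0.6428 = 0.8982
δ = arctan(0.8982) = 41.93°

41.9°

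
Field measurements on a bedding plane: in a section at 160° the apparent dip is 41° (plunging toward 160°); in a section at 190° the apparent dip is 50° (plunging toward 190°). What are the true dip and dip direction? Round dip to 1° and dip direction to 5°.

true dip 51°, dip direction 205°

Each apparent-dip line lies in the plane. As unit vectors (x east, y north, z up), v₁ plunges 41°→160° and v₂ plunges 50°→190°.
n = v₁ × v₂ = (-0.128, -0.271, 0.243) (taken with n_z > 0).
True dip = arccos(n_z / |n|) = arccos(0.6292) = 51.0°.
Dip direction = azimuth of (n_x, n_y) = atan2(-0.128, -0.271) = 205°.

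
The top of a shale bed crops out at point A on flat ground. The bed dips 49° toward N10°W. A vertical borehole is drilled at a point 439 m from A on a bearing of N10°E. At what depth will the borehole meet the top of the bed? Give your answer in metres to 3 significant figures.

475 m

The hole lies 20° from the dip direction, so the down-dip offset is 439 × cos 20° = 412.53 m.
Depth = down-dip offset × tan(dip) = 412.53 × tan 49° = 412.53 × 1.1504
Depth = 474.56 m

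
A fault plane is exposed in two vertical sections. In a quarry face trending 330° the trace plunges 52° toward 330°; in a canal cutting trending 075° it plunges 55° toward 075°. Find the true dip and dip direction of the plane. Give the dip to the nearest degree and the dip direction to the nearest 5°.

Represent each trace as a vector plunging at its apparent dip toward its trend (east-north-up frame): v₁ = (-0.308, 0.533, -0.788), v₂ = (0.554, 0.148, -0.819).
The plane normal is n = v₁ × v₂ ∝ (0.320, 0.689, 0.341).
True dip = arccos(n_z / |n|) = arccos(0.4098) = 65.8°.
Dip direction = azimuth of (n_x, n_y) = atan2(0.320, 0.689) = 25°.

true dip 66°, dip direction 025°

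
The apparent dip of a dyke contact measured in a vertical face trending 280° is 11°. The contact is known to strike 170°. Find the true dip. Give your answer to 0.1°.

11.7°

The section is 70° from the strike.
tan δ = tan α / sin β = tan 11° / sin 70° = 0.1944 / 0.9397 = 0.2069
true dip = arctan 0.2069 = 11.69°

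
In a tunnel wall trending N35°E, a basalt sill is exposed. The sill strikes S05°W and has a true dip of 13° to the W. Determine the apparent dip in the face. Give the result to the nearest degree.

The section lies 30° from the strike.
tan(apparent dip) = tan 13° · sin 30° = 0.1154
α = arctan(0.1154) = 6.58°

7°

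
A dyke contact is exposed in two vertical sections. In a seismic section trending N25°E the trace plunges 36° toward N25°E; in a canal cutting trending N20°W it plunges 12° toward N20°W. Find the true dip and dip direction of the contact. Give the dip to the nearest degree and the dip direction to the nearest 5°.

Represent each trace as a vector plunging at its apparent dip toward its trend (east-north-up frame): v₁ = (0.342, 0.733, -0.588), v₂ = (-0.335, 0.919, -0.208).
Cross product v₁ × v₂ gives the pole to the plane: n ∝ (0.388, 0.268, 0.560).
True dip = arccos(n_z / |n|) = arccos(0.7649) = 40.1°.
The horizontal component of n points toward azimuth atan2(n_x, n_y) = 55°, the dip direction.

true dip 40°, dip direction 055°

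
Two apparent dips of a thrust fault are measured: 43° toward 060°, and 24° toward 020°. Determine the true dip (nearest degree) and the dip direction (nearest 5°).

true dip 46°, dip direction 085°

Each apparent-dip line lies in the plane. As unit vectors (x east, y north, z up), v₁ plunges 43°→060° and v₂ plunges 24°→020°.
The plane normal is n = v₁ × v₂ ∝ (0.437, 0.045, 0.429).
tan δ = √(n_x²+n_y²)/n_z = 0.439/0.429, so δ = 45.6°.
The horizontal component of n points toward azimuth atan2(n_x, n_y) = 84°, the dip direction.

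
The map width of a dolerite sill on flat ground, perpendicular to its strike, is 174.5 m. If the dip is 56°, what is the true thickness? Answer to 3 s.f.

145 m

True thickness t = w · sin(dip) = 174.5 × sin 56°
t = 174.5 × 0.8290 = 144.667 m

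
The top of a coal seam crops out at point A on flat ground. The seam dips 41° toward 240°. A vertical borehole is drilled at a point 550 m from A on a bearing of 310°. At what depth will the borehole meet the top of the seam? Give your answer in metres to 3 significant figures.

The hole lies 70° from the dip direction, so the down-dip offset is 550 × cos 70° = 188.11 m.
Depth = down-dip offset × tan(dip) = 188.11 × tan 41° = 188.11 × 0.8693
Depth = 163.52 m

164 m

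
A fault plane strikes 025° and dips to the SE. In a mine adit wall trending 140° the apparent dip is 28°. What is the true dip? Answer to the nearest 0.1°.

30.4°

β = acute angle between strike 025° and section 140° = 65°.
tan(true dip) = tan 28° / sin 65° = 0.5867
true dip = arctan 0.5867 = 30.40°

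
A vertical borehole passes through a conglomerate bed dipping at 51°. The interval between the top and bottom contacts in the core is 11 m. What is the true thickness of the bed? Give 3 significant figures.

6.92 m

True thickness t = h · cos(dip) = 11 × cos 51°
t = 11 × 0.6293 = 6.923 m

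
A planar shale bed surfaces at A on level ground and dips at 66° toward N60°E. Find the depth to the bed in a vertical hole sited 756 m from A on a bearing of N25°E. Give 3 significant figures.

1390 m

The hole lies 35° from the dip direction, so the down-dip offset is 756 × cos 35° = 619.28 m.
Depth = down-dip offset × tan(dip) = 619.28 × tan 66° = 619.28 × 2.2460
Depth = 1390.92 m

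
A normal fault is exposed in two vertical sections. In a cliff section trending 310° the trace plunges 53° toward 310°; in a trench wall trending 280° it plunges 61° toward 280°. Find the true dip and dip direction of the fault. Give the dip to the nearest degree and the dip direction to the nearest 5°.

true dip 62°, dip direction 265°

Represent each trace as a vector plunging at its apparent dip toward its trend (east-north-up frame): v₁ = (-0.461, 0.387, -0.799), v₂ = (-0.477, 0.084, -0.875).
The plane normal is n = v₁ × v₂ ∝ (-0.271, -0.022, 0.146).
True dip = arccos(n_z / |n|) = arccos(0.4727) = 61.8°.
The horizontal component of n points toward azimuth atan2(n_x, n_y) = 265°, the dip direction.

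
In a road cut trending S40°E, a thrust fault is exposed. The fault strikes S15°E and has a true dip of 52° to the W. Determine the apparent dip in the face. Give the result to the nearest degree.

The section lies 25° from the strike.
tan α = tan 52° × sin 25° = 1.2799 × 0.4226 = 0.5409
apparent dip = arctan 0.5409 = 28.41°

28°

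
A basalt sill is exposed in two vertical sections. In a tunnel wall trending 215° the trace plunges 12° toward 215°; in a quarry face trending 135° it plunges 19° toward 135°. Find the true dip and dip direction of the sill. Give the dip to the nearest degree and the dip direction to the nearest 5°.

true dip 21°, dip direction 160°

The two traces are lines in the plane: v₁ = (sin 215°·cos 12°, cos 215°·cos 12°, −sin 12°), v₂ = (sin 135°·cos 19°, cos 135°·cos 19°, −sin 19°).
Cross product v₁ × v₂ gives the pole to the plane: n ∝ (0.122, -0.322, 0.911).
True dip = arccos(n_z / |n|) = arccos(0.9355) = 20.7°.
The horizontal component of n points toward azimuth atan2(n_x, n_y) = 159°, the dip direction.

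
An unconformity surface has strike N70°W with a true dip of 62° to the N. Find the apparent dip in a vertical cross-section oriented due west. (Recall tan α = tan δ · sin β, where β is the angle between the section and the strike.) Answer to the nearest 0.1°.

32.8°

The section lies 20° from the strike.
tan(apparent dip) = tan 62° · sin 20° = 0.6432
apparent dip = arctan 0.6432 = 32.75°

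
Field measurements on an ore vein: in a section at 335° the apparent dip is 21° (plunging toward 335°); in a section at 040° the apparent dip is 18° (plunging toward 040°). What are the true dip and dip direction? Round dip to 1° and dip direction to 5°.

Represent each trace as a vector plunging at its apparent dip toward its trend (east-north-up frame): v₁ = (-0.395, 0.846, -0.358), v₂ = (0.611, 0.729, -0.309).
The plane normal is n = v₁ × v₂ ∝ (0.000, 0.341, 0.805).
True dip = arccos(n_z / |n|) = arccos(0.9207) = 23.0°.
Dip direction = azimuth of (n_x, n_y) = atan2(0.000, 0.341) = 0°.

true dip 23°, dip direction 000°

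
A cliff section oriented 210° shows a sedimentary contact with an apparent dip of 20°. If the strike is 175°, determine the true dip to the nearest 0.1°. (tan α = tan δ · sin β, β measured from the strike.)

The section is 35° from the strike.
tan(true dip) = tan 20° / sin 35° = 0.6346
δ = arctan(0.6346) = 32.40°

32.4°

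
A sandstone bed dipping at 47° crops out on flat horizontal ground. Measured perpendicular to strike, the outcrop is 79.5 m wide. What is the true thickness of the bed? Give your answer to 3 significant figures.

True thickness t = w · sin(dip) = 79.5 × sin 47°
t = 79.5 × 0.7314 = 58.143 m

58.1 m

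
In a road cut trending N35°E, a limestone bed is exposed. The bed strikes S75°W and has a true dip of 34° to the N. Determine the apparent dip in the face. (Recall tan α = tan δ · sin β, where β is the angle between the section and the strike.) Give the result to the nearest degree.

23°

The strike is S75°W and the section trends N35°E; the acute angle between them is β = 40°.
tan(apparent dip) = tan 34° · sin 40° = 0.4336
α = arctan(0.4336) = 23.44°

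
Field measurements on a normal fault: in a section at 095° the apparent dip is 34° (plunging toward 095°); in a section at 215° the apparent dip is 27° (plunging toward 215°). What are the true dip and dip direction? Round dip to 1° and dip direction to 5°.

true dip 50°, dip direction 150°

Represent each trace as a vector plunging at its apparent dip toward its trend (east-north-up frame): v₁ = (0.826, -0.072, -0.559), v₂ = (-0.511, -0.730, -0.454).
Cross product v₁ × v₂ gives the pole to the plane: n ∝ (0.375, -0.661, 0.640).
True dip = arccos(n_z / |n|) = arccos(0.6440) = 49.9°.
Dip direction = atan2(0.375, -0.661) = 150° (azimuth of n's horizontal projection).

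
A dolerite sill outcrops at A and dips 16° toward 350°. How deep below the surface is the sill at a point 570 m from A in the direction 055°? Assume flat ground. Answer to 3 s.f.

The hole lies 65° from the dip direction, so the down-dip offset is 570 × cos 65° = 240.89 m.
Depth = down-dip offset × tan(dip) = 240.89 × tan 16° = 240.89 × 0.2867
Depth = 69.07 m

69.1 m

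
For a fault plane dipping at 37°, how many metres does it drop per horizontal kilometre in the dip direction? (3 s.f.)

754 m

drop per km = 1000 × tan 37° = 1000 × 0.7536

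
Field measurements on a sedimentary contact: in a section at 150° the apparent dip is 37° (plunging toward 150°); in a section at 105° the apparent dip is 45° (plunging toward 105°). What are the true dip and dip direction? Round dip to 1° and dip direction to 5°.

true dip 45°, dip direction 110°

Represent each trace as a vector plunging at its apparent dip toward its trend (east-north-up frame): v₁ = (0.399, -0.692, -0.602), v₂ = (0.683, -0.183, -0.707).
Cross product v₁ × v₂ gives the pole to the plane: n ∝ (0.379, -0.129, 0.399).
tan δ = √(n_x²+n_y²)/n_z = 0.400/0.399, so δ = 45.1°.
Dip direction = azimuth of (n_x, n_y) = atan2(0.379, -0.129) = 109°.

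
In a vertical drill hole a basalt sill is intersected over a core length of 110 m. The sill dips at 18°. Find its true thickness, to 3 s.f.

105 m

True thickness t = h · cos(dip) = 110 × cos 18°
t = 110 × 0.9511 = 104.616 m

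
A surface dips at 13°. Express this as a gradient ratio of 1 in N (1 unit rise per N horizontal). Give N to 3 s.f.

1 : N means tan θ = 1/N, so N = 1/tan 13° = 1/0.2309

1 in 4.33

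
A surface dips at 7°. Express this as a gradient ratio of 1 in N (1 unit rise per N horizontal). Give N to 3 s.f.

1 in 8.14

1 : N means tan θ = 1/N, so N = 1/tan 7° = 1/0.1228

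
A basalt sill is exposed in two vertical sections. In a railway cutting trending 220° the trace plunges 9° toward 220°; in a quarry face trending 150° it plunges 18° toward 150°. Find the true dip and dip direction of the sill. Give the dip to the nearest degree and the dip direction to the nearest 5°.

Each apparent-dip line lies in the plane. As unit vectors (x east, y north, z up), v₁ plunges 9°→220° and v₂ plunges 18°→150°.
Cross product v₁ × v₂ gives the pole to the plane: n ∝ (0.105, -0.271, 0.883).
True dip = arccos(n_z / |n|) = arccos(0.9500) = 18.2°.
The horizontal component of n points toward azimuth atan2(n_x, n_y) = 159°, the dip direction.

true dip 18°, dip direction 160°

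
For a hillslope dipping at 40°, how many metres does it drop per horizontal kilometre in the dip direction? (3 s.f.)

839 m

drop per km = 1000 × tan 40° = 1000 × 0.8391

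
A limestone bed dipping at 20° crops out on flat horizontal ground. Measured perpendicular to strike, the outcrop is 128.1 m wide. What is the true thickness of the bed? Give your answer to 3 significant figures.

True thickness t = w · sin(dip) = 128.1 × sin 20°
t = 128.1 × 0.3420 = 43.813 m

43.8 m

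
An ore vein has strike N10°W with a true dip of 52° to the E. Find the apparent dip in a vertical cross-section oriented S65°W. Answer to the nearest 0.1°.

The section lies 75° from the strike.
tan(apparent dip) = tan 52° · sin 75° = 1.2363
apparent dip = arctan 1.2363 = 51.03°

51.0°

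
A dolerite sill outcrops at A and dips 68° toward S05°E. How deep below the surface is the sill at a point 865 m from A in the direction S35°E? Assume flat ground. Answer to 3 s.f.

The hole lies 30° from the dip direction, so the down-dip offset is 865 × cos 30° = 749.11 m.
Depth = down-dip offset × tan(dip) = 749.11 × tan 68° = 749.11 × 2.4751
Depth = 1854.12 m

1850 m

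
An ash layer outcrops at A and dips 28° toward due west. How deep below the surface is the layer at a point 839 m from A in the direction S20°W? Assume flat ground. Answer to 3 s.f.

The hole lies 70° from the dip direction, so the down-dip offset is 839 × cos 70° = 286.95 m.
Depth = down-dip offset × tan(dip) = 286.95 × tan 28° = 286.95 × 0.5317
Depth = 152.58 m

153 m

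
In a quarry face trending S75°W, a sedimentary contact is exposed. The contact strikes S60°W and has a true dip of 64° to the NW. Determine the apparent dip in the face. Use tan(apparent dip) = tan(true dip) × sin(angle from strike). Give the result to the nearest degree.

The section lies 15° from the strike.
tan α = tan 64° × sin 15° = 2.0503 × 0.2588 = 0.5307
apparent dip = arctan 0.5307 = 27.95°

28°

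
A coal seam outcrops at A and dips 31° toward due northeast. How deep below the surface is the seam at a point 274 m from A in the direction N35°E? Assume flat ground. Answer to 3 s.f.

162 m

The hole lies 10° from the dip direction, so the down-dip offset is 274 × cos 10° = 269.84 m.
Depth = down-dip offset × tan(dip) = 269.84 × tan 31° = 269.84 × 0.6009
Depth = 162.13 m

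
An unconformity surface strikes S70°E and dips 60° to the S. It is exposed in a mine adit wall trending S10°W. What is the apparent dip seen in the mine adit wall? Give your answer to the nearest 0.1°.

The section lies 80° from the strike.
tan(apparent dip) = tan 60° · sin 80° = 1.7057
apparent dip = arctan 1.7057 = 59.62°

59.6°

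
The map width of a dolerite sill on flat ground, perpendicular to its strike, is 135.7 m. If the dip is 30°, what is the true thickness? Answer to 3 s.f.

67.8 m

True thickness t = w · sin(dip) = 135.7 × sin 30°
t = 135.7 × 0.5000 = 67.850 m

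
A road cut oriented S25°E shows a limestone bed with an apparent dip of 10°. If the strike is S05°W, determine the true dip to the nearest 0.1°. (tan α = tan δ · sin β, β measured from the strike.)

19.4°

β = acute angle between strike S05°W and section S25°E = 30°.
tan δ = tan α / sin β = tan 10° / sin 30° = 0.1763 / 0.5000 = 0.3527
true dip = arctan 0.3527 = 19.43°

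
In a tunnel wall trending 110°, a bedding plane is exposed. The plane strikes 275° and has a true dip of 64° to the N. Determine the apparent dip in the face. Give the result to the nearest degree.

Angle between strike (275°) and section (110°): β = 15°.
tan(apparent dip) = tan 64° · sin 15° = 0.5307
apparent dip = arctan 0.5307 = 27.95°

28°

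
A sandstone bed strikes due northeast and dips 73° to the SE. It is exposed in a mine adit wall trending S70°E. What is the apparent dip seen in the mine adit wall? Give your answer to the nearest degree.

71°

The section lies 65° from the strike.
tan α = tan 73° × sin 65° = 3.2709 × 0.9063 = 2.9644
α = arctan(2.9644) = 71.36°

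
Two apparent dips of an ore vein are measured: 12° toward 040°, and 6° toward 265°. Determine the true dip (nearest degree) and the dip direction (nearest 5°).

true dip 23°, dip direction 340°

Represent each trace as a vector plunging at its apparent dip toward its trend (east-north-up frame): v₁ = (0.629, 0.749, -0.208), v₂ = (-0.991, -0.087, -0.105).
n = v₁ × v₂ = (-0.096, 0.272, 0.688) (taken with n_z > 0).
Dip δ = arctan(|n_h|/n_z) = arctan(0.288/0.688) = 22.7°.
Dip direction = azimuth of (n_x, n_y) = atan2(-0.096, 0.272) = 340°.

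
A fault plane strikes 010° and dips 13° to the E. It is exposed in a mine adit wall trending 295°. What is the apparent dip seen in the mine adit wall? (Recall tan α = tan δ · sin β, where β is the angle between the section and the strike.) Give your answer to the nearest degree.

The strike is 010° and the section trends 295°; the acute angle between them is β = 75°.
tan α = tan 13° × sin 75° = 0.2309 × 0.9659 = 0.2230
α = arctan(0.2230) = 12.57°

13°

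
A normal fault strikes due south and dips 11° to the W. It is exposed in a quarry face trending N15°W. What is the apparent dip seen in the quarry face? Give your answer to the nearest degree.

Angle between strike (due south) and section (N15°W): β = 15°.
tan(apparent dip) = tan 11° · sin 15° = 0.0503
apparent dip = arctan 0.0503 = 2.88°

3°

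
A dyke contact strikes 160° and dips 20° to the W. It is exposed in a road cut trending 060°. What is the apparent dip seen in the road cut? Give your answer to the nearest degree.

20°

The section lies 80° from the strike.
tan(apparent dip) = tan 20° · sin 80° = 0.3584
apparent dip = arctan 0.3584 = 19.72°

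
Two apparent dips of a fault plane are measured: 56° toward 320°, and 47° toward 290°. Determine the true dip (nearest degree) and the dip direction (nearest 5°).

Each apparent-dip line lies in the plane. As unit vectors (x east, y north, z up), v₁ plunges 56°→320° and v₂ plunges 47°→290°.
The plane normal is n = v₁ × v₂ ∝ (-0.120, 0.268, 0.191).
Dip δ = arctan(|n_h|/n_z) = arctan(0.294/0.191) = 57.0°.
Dip direction = azimuth of (n_x, n_y) = atan2(-0.120, 0.268) = 336°.

true dip 57°, dip direction 335°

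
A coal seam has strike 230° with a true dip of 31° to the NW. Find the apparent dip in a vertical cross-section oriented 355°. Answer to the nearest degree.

Angle between strike (230°) and section (355°): β = 55°.
tan(apparent dip) = tan 31° · sin 55° = 0.4922
apparent dip = arctan 0.4922 = 26.21°

26°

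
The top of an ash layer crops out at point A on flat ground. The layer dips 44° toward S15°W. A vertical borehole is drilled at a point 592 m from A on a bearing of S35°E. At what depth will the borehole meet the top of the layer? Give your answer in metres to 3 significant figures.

367 m

The hole lies 50° from the dip direction, so the down-dip offset is 592 × cos 50° = 380.53 m.
Depth = down-dip offset × tan(dip) = 380.53 × tan 44° = 380.53 × 0.9657
Depth = 367.47 m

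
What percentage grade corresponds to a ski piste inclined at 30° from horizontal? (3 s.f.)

57.7%

grade % = 100 × tan 30° = 100 × 0.5774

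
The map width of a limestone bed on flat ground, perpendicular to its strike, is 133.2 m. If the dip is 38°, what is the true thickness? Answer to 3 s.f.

82.0 m

True thickness t = w · sin(dip) = 133.2 × sin 38°
t = 133.2 × 0.6157 = 82.006 m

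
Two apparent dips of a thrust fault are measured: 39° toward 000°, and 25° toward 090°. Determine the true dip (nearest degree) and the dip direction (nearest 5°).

Each apparent-dip line lies in the plane. As unit vectors (x east, y north, z up), v₁ plunges 39°→000° and v₂ plunges 25°→090°.
The plane normal is n = v₁ × v₂ ∝ (0.328, 0.570, 0.704).
Dip δ = arctan(|n_h|/n_z) = arctan(0.658/0.704) = 43.1°.
Dip direction = azimuth of (n_x, n_y) = atan2(0.328, 0.570) = 30°.

true dip 43°, dip direction 030°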